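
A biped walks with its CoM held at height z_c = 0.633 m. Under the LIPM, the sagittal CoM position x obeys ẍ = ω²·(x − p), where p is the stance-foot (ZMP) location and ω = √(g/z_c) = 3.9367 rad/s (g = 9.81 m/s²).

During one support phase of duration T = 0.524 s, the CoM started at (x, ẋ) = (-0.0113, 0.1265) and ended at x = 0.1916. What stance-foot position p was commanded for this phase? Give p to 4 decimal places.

p = -0.0375

ωT = 3.9367·0.524 = 2.062831; cosh(ωT) = 3.997653, sinh(ωT) = 3.870559
x(T) = p + (x₀−p)·cosh(ωT) + (ẋ₀/ω)·sinh(ωT) ⇒ p·(1 − cosh) = x(T) − x₀·cosh − (ẋ₀/ω)·sinh
numerator   = 0.1916 − (-0.0113)·3.997653 − (0.1265/3.9367)·3.870559 = 0.112399
denominator = 1 − 3.997653 = -2.997653
p = 0.112399 / -2.997653 = -0.0375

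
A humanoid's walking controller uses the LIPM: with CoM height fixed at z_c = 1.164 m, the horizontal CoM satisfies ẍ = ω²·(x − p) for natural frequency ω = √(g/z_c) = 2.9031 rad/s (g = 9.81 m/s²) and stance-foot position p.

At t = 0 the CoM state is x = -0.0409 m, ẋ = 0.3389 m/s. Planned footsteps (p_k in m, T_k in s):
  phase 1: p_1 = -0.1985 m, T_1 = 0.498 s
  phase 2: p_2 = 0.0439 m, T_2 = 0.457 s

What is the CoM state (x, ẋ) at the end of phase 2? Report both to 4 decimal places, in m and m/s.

phase 1: p=-0.1985, T=0.498, ωT=1.445744, cosh=2.240290, sinh=2.004719; start (x,ẋ)=(-0.040900, 0.338900) → end (x,ẋ)=(0.388595, 1.676450)
phase 2: p=0.0439, T=0.457, ωT=1.326717, cosh=2.016998, sinh=1.751651; start (x,ẋ)=(0.388595, 1.676450) → end (x,ẋ)=(1.750674, 5.134247)

x = 1.7507, ẋ = 5.1342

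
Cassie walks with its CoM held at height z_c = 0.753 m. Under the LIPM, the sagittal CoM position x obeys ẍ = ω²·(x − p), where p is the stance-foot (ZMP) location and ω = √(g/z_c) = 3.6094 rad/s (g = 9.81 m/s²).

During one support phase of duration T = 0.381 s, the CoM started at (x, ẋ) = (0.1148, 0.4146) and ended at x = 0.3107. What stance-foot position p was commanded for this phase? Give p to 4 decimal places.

p = 0.1300

ωT = 3.6094·0.381 = 1.375181; cosh(ωT) = 2.104294, sinh(ωT) = 1.851500
x(T) = p + (x₀−p)·cosh(ωT) + (ẋ₀/ω)·sinh(ωT) ⇒ p·(1 − cosh) = x(T) − x₀·cosh − (ẋ₀/ω)·sinh
numerator   = 0.3107 − (0.1148)·2.104294 − (0.4146/3.6094)·1.851500 = -0.143549
denominator = 1 − 2.104294 = -1.104294
p = -0.143549 / -1.104294 = 0.1300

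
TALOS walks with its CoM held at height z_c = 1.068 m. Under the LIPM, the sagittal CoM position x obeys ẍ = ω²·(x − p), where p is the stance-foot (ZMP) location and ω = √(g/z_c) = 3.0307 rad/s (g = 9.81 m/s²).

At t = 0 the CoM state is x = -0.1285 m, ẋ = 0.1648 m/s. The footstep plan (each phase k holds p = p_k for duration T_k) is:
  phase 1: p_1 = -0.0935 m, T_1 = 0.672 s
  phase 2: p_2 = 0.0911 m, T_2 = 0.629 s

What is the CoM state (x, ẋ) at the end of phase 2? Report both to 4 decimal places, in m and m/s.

x = -0.0449, ẋ = -0.3237

phase 1: p=-0.0935, T=0.672, ωT=2.036630, cosh=3.897603, sinh=3.767135; start (x,ẋ)=(-0.128500, 0.164800) → end (x,ẋ)=(-0.025071, 0.242728)
phase 2: p=0.0911, T=0.629, ωT=1.906310, cosh=3.438423, sinh=3.289795; start (x,ẋ)=(-0.025071, 0.242728) → end (x,ẋ)=(-0.044866, -0.323668)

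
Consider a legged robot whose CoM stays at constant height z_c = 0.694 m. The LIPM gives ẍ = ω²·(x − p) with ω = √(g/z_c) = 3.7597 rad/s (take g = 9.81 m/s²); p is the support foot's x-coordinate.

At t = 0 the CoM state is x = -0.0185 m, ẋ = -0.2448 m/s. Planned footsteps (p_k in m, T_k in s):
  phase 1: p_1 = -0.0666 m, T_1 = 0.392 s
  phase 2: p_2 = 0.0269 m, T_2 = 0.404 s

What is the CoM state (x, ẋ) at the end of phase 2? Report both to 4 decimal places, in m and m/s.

phase 1: p=-0.0666, T=0.392, ωT=1.473802, cosh=2.297429, sinh=2.068376; start (x,ẋ)=(-0.018500, -0.244800) → end (x,ẋ)=(-0.090769, -0.188362)
phase 2: p=0.0269, T=0.404, ωT=1.518919, cosh=2.393116, sinh=2.174168; start (x,ẋ)=(-0.090769, -0.188362) → end (x,ẋ)=(-0.363622, -1.412624)

x = -0.3636, ẋ = -1.4126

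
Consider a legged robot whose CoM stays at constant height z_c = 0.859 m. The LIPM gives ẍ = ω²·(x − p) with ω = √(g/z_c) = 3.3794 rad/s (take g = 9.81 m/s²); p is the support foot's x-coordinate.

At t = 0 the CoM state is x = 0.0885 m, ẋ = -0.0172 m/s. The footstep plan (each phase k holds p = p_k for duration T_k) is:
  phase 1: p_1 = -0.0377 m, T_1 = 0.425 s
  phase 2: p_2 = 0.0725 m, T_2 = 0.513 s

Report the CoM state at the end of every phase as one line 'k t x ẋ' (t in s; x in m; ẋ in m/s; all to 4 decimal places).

1 0.4250 0.2325 0.8077
2 0.9380 1.1951 3.8408

phase 1: p=-0.0377, T=0.425, ωT=1.436245, cosh=2.221348, sinh=1.983529; start (x,ẋ)=(0.088500, -0.017200) → end (x,ẋ)=(0.232539, 0.807729)
phase 2: p=0.0725, T=0.513, ωT=1.733632, cosh=2.918910, sinh=2.742269; start (x,ẋ)=(0.232539, 0.807729) → end (x,ẋ)=(1.195083, 3.840801)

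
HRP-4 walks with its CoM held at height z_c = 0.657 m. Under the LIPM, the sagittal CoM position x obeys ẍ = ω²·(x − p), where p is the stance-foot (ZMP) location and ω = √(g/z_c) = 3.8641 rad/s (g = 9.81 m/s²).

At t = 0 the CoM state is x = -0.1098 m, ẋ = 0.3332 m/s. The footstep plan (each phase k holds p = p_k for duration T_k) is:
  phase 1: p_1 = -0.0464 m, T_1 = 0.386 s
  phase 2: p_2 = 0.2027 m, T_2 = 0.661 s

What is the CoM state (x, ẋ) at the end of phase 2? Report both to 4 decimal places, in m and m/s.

x = -0.7577, ẋ = -3.6261

phase 1: p=-0.0464, T=0.386, ωT=1.491543, cosh=2.334485, sinh=2.109460; start (x,ẋ)=(-0.109800, 0.333200) → end (x,ẋ)=(-0.012508, 0.261067)
phase 2: p=0.2027, T=0.661, ωT=2.554170, cosh=6.469189, sinh=6.391433; start (x,ẋ)=(-0.012508, 0.261067) → end (x,ẋ)=(-0.757705, -3.626140)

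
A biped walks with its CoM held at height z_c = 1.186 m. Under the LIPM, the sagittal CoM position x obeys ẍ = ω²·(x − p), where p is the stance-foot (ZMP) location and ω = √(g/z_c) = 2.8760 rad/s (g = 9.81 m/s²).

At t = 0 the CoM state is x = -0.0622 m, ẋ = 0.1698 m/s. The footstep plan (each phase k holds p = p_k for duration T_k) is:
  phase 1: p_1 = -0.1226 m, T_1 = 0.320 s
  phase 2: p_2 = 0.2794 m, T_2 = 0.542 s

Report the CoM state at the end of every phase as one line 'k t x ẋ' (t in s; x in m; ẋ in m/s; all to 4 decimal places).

1 0.3200 0.0276 0.4303
2 0.8620 -0.0057 -0.5770

phase 1: p=-0.1226, T=0.320, ωT=0.920320, cosh=1.454243, sinh=1.055851; start (x,ẋ)=(-0.062200, 0.169800) → end (x,ẋ)=(0.027574, 0.430343)
phase 2: p=0.2794, T=0.542, ωT=1.558792, cosh=2.481733, sinh=2.271343; start (x,ẋ)=(0.027574, 0.430343) → end (x,ẋ)=(-0.005698, -0.577028)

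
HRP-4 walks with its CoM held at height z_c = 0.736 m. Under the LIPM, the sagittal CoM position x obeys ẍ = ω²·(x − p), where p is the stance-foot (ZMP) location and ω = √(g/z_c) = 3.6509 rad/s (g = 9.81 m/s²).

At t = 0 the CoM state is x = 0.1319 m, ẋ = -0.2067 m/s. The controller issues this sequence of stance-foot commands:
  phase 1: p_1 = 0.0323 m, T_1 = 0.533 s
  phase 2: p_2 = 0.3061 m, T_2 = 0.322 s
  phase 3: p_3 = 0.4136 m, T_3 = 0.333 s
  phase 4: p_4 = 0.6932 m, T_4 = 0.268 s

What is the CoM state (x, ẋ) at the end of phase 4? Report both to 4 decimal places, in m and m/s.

x = 0.1700, ẋ = -1.4513

phase 1: p=0.0323, T=0.533, ωT=1.945930, cosh=3.571496, sinh=3.428641; start (x,ẋ)=(0.131900, -0.206700) → end (x,ẋ)=(0.193904, 0.508527)
phase 2: p=0.3061, T=0.322, ωT=1.175590, cosh=1.774345, sinh=1.465708; start (x,ẋ)=(0.193904, 0.508527) → end (x,ẋ)=(0.311182, 0.301927)
phase 3: p=0.4136, T=0.333, ωT=1.215750, cosh=1.834655, sinh=1.538167; start (x,ẋ)=(0.311182, 0.301927) → end (x,ẋ)=(0.352904, -0.021215)
phase 4: p=0.6932, T=0.268, ωT=0.978441, cosh=1.518101, sinh=1.142205; start (x,ẋ)=(0.352904, -0.021215) → end (x,ẋ)=(0.169959, -1.451265)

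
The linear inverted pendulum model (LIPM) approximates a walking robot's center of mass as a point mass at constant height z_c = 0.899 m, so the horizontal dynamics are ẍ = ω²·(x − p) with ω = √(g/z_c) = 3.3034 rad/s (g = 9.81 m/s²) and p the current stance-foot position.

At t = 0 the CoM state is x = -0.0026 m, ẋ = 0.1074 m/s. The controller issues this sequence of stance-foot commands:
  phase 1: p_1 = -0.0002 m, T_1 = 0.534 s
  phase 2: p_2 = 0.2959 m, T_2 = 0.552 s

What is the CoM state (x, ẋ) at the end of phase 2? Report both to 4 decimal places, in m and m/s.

phase 1: p=-0.0002, T=0.534, ωT=1.764016, cosh=3.003590, sinh=2.832235; start (x,ẋ)=(-0.002600, 0.107400) → end (x,ẋ)=(0.084673, 0.300131)
phase 2: p=0.2959, T=0.552, ωT=1.823477, cosh=3.177409, sinh=3.015945; start (x,ẋ)=(0.084673, 0.300131) → end (x,ẋ)=(-0.101241, -1.150790)

x = -0.1012, ẋ = -1.1508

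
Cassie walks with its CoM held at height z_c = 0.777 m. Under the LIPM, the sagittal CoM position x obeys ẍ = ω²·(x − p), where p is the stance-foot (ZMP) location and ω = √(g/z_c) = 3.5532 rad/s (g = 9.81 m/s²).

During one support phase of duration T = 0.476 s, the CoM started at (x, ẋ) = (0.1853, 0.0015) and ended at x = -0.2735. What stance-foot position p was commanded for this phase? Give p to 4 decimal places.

p = 0.4400

ωT = 3.5532·0.476 = 1.691323; cosh(ωT) = 2.805466, sinh(ωT) = 2.621190
x(T) = p + (x₀−p)·cosh(ωT) + (ẋ₀/ω)·sinh(ωT) ⇒ p·(1 − cosh) = x(T) − x₀·cosh − (ẋ₀/ω)·sinh
numerator   = -0.2735 − (0.1853)·2.805466 − (0.0015/3.5532)·2.621190 = -0.794459
denominator = 1 − 2.805466 = -1.805466
p = -0.794459 / -1.805466 = 0.4400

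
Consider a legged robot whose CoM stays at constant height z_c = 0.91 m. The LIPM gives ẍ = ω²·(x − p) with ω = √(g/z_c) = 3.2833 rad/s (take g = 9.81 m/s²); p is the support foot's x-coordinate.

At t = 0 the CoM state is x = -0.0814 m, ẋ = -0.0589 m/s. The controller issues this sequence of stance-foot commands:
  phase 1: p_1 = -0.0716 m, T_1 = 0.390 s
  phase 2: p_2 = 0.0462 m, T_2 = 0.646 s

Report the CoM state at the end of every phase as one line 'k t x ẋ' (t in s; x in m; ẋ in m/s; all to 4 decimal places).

phase 1: p=-0.0716, T=0.390, ωT=1.280487, cosh=1.938147, sinh=1.660245; start (x,ẋ)=(-0.081400, -0.058900) → end (x,ẋ)=(-0.120377, -0.167577)
phase 2: p=0.0462, T=0.646, ωT=2.121012, cosh=4.229741, sinh=4.109830; start (x,ẋ)=(-0.120377, -0.167577) → end (x,ẋ)=(-0.868142, -2.956573)

1 0.3900 -0.1204 -0.1676
2 1.0360 -0.8681 -2.9566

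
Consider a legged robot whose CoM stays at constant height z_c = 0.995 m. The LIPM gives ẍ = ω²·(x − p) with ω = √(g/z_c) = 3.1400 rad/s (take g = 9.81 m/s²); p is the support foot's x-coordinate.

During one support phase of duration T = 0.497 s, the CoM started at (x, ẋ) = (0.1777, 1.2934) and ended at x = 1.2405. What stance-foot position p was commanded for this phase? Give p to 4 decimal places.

p = 0.0933

ωT = 3.1400·0.497 = 1.560580; cosh(ωT) = 2.485798, sinh(ωT) = 2.275784
x(T) = p + (x₀−p)·cosh(ωT) + (ẋ₀/ω)·sinh(ωT) ⇒ p·(1 − cosh) = x(T) − x₀·cosh − (ẋ₀/ω)·sinh
numerator   = 1.2405 − (0.1777)·2.485798 − (1.2934/3.1400)·2.275784 = -0.138646
denominator = 1 − 2.485798 = -1.485798
p = -0.138646 / -1.485798 = 0.0933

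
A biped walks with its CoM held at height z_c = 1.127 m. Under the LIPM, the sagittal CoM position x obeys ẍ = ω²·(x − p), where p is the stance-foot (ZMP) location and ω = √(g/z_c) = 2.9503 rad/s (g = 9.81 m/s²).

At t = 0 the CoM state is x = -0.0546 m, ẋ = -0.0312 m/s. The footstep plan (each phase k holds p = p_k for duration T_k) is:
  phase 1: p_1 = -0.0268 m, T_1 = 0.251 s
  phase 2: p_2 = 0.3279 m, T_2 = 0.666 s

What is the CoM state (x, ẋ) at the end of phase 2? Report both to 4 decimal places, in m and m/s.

phase 1: p=-0.0268, T=0.251, ωT=0.740525, cosh=1.286950, sinh=0.810087; start (x,ẋ)=(-0.054600, -0.031200) → end (x,ẋ)=(-0.071144, -0.106595)
phase 2: p=0.3279, T=0.666, ωT=1.964900, cosh=3.637184, sinh=3.497014; start (x,ẋ)=(-0.071144, -0.106595) → end (x,ẋ)=(-1.249844, -4.504738)

x = -1.2498, ẋ = -4.5047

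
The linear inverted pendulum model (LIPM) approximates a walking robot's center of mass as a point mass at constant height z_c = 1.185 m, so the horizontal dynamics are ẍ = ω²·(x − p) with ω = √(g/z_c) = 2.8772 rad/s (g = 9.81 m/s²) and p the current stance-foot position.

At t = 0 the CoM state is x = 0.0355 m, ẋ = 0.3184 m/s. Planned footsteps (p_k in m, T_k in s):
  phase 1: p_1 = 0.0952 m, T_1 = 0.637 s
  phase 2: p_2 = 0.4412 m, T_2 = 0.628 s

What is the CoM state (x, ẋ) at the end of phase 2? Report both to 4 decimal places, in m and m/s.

phase 1: p=0.0952, T=0.637, ωT=1.832776, cosh=3.205594, sinh=3.045625; start (x,ẋ)=(0.035500, 0.318400) → end (x,ẋ)=(0.240864, 0.497518)
phase 2: p=0.4412, T=0.628, ωT=1.806882, cosh=3.127794, sinh=2.963629; start (x,ẋ)=(0.240864, 0.497518) → end (x,ẋ)=(0.327054, -0.152119)

x = 0.3271, ẋ = -0.1521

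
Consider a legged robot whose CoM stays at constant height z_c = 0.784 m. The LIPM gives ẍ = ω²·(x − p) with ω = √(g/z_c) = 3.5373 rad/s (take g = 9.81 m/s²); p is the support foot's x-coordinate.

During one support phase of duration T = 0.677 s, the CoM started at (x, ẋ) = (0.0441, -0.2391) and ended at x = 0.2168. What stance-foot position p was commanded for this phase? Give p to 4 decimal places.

ωT = 3.5373·0.677 = 2.394752; cosh(ωT) = 5.528337, sinh(ωT) = 5.437142
x(T) = p + (x₀−p)·cosh(ωT) + (ẋ₀/ω)·sinh(ωT) ⇒ p·(1 − cosh) = x(T) − x₀·cosh − (ẋ₀/ω)·sinh
numerator   = 0.2168 − (0.0441)·5.528337 − (-0.2391/3.5373)·5.437142 = 0.340518
denominator = 1 − 5.528337 = -4.528337
p = 0.340518 / -4.528337 = -0.0752

p = -0.0752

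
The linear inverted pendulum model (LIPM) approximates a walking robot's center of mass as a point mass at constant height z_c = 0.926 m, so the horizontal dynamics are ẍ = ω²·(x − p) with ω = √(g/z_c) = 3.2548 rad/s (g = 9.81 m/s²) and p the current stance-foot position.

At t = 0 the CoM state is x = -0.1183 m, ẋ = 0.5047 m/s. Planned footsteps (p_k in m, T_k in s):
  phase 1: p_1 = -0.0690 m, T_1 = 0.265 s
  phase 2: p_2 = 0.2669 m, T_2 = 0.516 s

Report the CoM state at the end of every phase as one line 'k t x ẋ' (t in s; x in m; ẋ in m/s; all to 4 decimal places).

1 0.2650 0.0132 0.5482
2 0.7810 -0.0013 -0.6166

phase 1: p=-0.0690, T=0.265, ωT=0.862522, cosh=1.395612, sinh=0.973516; start (x,ẋ)=(-0.118300, 0.504700) → end (x,ẋ)=(0.013153, 0.548153)
phase 2: p=0.2669, T=0.516, ωT=1.679477, cosh=2.774610, sinh=2.588139; start (x,ẋ)=(0.013153, 0.548153) → end (x,ẋ)=(-0.001271, -0.616621)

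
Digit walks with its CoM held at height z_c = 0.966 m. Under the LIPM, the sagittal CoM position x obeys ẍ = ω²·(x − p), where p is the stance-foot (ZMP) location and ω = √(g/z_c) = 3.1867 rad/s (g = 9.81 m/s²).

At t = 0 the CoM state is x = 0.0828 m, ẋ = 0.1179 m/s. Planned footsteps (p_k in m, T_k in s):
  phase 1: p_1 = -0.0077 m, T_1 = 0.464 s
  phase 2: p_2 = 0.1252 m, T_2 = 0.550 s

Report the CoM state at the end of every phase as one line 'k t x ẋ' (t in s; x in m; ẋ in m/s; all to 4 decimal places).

1 0.4640 0.2781 0.8718
2 1.0140 1.3450 3.9537

phase 1: p=-0.0077, T=0.464, ωT=1.478629, cosh=2.307438, sinh=2.079488; start (x,ẋ)=(0.082800, 0.117900) → end (x,ẋ)=(0.278059, 0.871764)
phase 2: p=0.1252, T=0.550, ωT=1.752685, cosh=2.971691, sinh=2.798383; start (x,ẋ)=(0.278059, 0.871764) → end (x,ẋ)=(1.344984, 3.953750)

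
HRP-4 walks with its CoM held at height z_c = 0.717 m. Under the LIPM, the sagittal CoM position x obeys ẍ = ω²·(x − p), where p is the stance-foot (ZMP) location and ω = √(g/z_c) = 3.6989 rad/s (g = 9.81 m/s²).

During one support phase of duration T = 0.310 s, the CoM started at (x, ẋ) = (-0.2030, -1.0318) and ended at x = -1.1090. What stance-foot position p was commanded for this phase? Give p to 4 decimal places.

p = 0.4948

ωT = 3.6989·0.310 = 1.146659; cosh(ωT) = 1.732678, sinh(ωT) = 1.414981
x(T) = p + (x₀−p)·cosh(ωT) + (ẋ₀/ω)·sinh(ωT) ⇒ p·(1 − cosh) = x(T) − x₀·cosh − (ẋ₀/ω)·sinh
numerator   = -1.1090 − (-0.2030)·1.732678 − (-1.0318/3.6989)·1.414981 = -0.362561
denominator = 1 − 1.732678 = -0.732678
p = -0.362561 / -0.732678 = 0.4948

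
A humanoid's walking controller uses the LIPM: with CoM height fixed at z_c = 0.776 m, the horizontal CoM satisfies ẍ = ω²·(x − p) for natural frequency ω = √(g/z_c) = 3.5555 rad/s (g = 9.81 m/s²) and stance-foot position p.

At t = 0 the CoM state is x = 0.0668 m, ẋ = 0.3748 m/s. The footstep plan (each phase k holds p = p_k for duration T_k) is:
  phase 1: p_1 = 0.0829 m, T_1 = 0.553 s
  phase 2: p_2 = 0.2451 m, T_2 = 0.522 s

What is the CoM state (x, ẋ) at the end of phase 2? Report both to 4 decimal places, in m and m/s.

phase 1: p=0.0829, T=0.553, ωT=1.966192, cosh=3.641704, sinh=3.501715; start (x,ẋ)=(0.066800, 0.374800) → end (x,ẋ)=(0.393399, 1.164460)
phase 2: p=0.2451, T=0.522, ωT=1.855971, cosh=3.277104, sinh=3.120803; start (x,ẋ)=(0.393399, 1.164460) → end (x,ẋ)=(1.753184, 5.461584)

x = 1.7532, ẋ = 5.4616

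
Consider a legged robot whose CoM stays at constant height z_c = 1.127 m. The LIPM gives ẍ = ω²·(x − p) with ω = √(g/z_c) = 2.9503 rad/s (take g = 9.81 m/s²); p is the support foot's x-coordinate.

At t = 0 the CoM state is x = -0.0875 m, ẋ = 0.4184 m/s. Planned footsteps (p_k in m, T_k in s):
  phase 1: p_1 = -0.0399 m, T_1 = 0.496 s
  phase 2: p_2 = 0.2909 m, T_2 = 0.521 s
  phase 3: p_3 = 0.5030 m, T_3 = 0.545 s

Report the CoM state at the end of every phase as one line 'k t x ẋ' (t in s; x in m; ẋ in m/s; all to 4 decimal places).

1 0.4960 0.1417 0.6651
2 1.0170 0.4280 0.6420
3 1.5620 0.8295 1.1363

phase 1: p=-0.0399, T=0.496, ωT=1.463349, cosh=2.275932, sinh=2.044472; start (x,ẋ)=(-0.087500, 0.418400) → end (x,ẋ)=(0.141705, 0.665136)
phase 2: p=0.2909, T=0.521, ωT=1.537106, cosh=2.433057, sinh=2.218055; start (x,ẋ)=(0.141705, 0.665136) → end (x,ẋ)=(0.427953, 0.641990)
phase 3: p=0.5030, T=0.545, ωT=1.607913, cosh=2.596344, sinh=2.396039; start (x,ẋ)=(0.427953, 0.641990) → end (x,ẋ)=(0.829533, 1.136315)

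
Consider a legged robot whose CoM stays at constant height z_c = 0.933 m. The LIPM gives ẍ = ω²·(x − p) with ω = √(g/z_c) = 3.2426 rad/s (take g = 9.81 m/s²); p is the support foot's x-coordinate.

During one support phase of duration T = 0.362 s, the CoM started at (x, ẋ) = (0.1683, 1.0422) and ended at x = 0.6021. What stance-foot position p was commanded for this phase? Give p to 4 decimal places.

ωT = 3.2426·0.362 = 1.173821; cosh(ωT) = 1.771756, sinh(ωT) = 1.462572
x(T) = p + (x₀−p)·cosh(ωT) + (ẋ₀/ω)·sinh(ωT) ⇒ p·(1 − cosh) = x(T) − x₀·cosh − (ẋ₀/ω)·sinh
numerator   = 0.6021 − (0.1683)·1.771756 − (1.0422/3.2426)·1.462572 = -0.166170
denominator = 1 − 1.771756 = -0.771756
p = -0.166170 / -0.771756 = 0.2153

p = 0.2153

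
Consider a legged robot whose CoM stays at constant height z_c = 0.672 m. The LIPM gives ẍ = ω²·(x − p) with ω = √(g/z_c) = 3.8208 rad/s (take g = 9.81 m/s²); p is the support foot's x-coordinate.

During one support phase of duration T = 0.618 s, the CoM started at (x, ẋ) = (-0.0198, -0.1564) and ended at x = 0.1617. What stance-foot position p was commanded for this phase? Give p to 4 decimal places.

p = -0.1110

ωT = 3.8208·0.618 = 2.361254; cosh(ωT) = 5.349273, sinh(ωT) = 5.254972
x(T) = p + (x₀−p)·cosh(ωT) + (ẋ₀/ω)·sinh(ωT) ⇒ p·(1 − cosh) = x(T) − x₀·cosh − (ẋ₀/ω)·sinh
numerator   = 0.1617 − (-0.0198)·5.349273 − (-0.1564/3.8208)·5.254972 = 0.482722
denominator = 1 − 5.349273 = -4.349273
p = 0.482722 / -4.349273 = -0.1110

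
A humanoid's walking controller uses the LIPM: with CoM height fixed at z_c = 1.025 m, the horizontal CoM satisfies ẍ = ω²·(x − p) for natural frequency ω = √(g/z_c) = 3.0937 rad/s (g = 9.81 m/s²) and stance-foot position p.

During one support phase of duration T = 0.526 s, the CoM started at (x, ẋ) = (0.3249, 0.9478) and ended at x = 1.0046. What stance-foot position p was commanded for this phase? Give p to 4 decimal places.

p = 0.3674

ωT = 3.0937·0.526 = 1.627286; cosh(ωT) = 2.643252, sinh(ωT) = 2.446790
x(T) = p + (x₀−p)·cosh(ωT) + (ẋ₀/ω)·sinh(ωT) ⇒ p·(1 − cosh) = x(T) − x₀·cosh − (ẋ₀/ω)·sinh
numerator   = 1.0046 − (0.3249)·2.643252 − (0.9478/3.0937)·2.446790 = -0.603802
denominator = 1 − 2.643252 = -1.643252
p = -0.603802 / -1.643252 = 0.3674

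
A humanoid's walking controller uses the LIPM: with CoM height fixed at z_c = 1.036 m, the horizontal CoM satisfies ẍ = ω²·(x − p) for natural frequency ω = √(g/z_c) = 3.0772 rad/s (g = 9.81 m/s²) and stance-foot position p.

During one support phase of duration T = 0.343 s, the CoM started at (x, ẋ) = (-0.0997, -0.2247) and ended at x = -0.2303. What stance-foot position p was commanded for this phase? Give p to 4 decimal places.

ωT = 3.0772·0.343 = 1.055480; cosh(ωT) = 1.610689, sinh(ωT) = 1.262664
x(T) = p + (x₀−p)·cosh(ωT) + (ẋ₀/ω)·sinh(ωT) ⇒ p·(1 − cosh) = x(T) − x₀·cosh − (ẋ₀/ω)·sinh
numerator   = -0.2303 − (-0.0997)·1.610689 − (-0.2247/3.0772)·1.262664 = 0.022487
denominator = 1 − 1.610689 = -0.610689
p = 0.022487 / -0.610689 = -0.0368

p = -0.0368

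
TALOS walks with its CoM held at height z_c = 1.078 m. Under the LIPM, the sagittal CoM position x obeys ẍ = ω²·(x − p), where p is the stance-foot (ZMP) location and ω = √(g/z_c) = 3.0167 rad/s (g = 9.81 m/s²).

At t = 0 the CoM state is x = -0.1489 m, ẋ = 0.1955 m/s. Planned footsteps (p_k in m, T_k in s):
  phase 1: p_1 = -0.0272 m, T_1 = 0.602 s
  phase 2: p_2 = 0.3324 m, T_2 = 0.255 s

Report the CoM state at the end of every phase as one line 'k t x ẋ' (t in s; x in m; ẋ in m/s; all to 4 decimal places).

1 0.6020 -0.2172 -0.4818
2 0.8570 -0.5234 -2.0366

phase 1: p=-0.0272, T=0.602, ωT=1.816053, cosh=3.155108, sinh=2.992441; start (x,ẋ)=(-0.148900, 0.195500) → end (x,ẋ)=(-0.217249, -0.481799)
phase 2: p=0.3324, T=0.255, ωT=0.769259, cosh=1.310761, sinh=0.847404; start (x,ẋ)=(-0.217249, -0.481799) → end (x,ẋ)=(-0.523397, -2.036625)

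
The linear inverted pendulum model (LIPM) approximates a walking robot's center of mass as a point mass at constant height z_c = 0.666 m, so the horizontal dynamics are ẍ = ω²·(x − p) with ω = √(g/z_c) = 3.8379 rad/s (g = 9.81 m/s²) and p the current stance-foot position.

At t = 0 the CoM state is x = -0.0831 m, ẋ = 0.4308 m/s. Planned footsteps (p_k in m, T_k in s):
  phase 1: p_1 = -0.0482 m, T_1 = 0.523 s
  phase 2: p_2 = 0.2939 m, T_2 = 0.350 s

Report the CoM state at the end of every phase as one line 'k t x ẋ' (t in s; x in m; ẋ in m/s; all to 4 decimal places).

phase 1: p=-0.0482, T=0.523, ωT=2.007222, cosh=3.788486, sinh=3.654125; start (x,ẋ)=(-0.083100, 0.430800) → end (x,ẋ)=(0.229753, 1.142636)
phase 2: p=0.2939, T=0.350, ωT=1.343265, cosh=2.046263, sinh=1.785270; start (x,ẋ)=(0.229753, 1.142636) → end (x,ẋ)=(0.694157, 1.898621)

1 0.5230 0.2298 1.1426
2 0.8730 0.6942 1.8986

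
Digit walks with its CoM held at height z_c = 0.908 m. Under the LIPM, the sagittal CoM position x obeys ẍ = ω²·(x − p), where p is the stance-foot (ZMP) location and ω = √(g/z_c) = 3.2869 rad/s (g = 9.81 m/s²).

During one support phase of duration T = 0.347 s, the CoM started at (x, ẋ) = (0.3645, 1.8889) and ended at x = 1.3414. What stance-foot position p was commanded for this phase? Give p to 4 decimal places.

ωT = 3.2869·0.347 = 1.140554; cosh(ωT) = 1.724072, sinh(ωT) = 1.404430
x(T) = p + (x₀−p)·cosh(ωT) + (ẋ₀/ω)·sinh(ωT) ⇒ p·(1 − cosh) = x(T) − x₀·cosh − (ẋ₀/ω)·sinh
numerator   = 1.3414 − (0.3645)·1.724072 − (1.8889/3.2869)·1.404430 = -0.094115
denominator = 1 − 1.724072 = -0.724072
p = -0.094115 / -0.724072 = 0.1300

p = 0.1300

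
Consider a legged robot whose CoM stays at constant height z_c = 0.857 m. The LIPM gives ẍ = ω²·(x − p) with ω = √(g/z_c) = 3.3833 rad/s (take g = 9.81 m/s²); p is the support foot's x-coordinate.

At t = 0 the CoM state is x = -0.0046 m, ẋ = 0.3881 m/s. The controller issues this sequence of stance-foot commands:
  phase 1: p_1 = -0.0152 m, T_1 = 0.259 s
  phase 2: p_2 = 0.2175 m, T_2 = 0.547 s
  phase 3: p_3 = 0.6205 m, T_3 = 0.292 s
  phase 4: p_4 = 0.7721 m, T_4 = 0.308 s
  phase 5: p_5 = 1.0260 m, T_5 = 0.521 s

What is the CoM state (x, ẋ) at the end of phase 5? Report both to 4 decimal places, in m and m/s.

x = -0.2969, ẋ = -4.2633

phase 1: p=-0.0152, T=0.259, ωT=0.876275, cosh=1.409133, sinh=0.992802; start (x,ẋ)=(-0.004600, 0.388100) → end (x,ẋ)=(0.113622, 0.582489)
phase 2: p=0.2175, T=0.547, ωT=1.850665, cosh=3.260592, sinh=3.103459; start (x,ẋ)=(0.113622, 0.582489) → end (x,ẋ)=(0.413105, 0.808544)
phase 3: p=0.6205, T=0.292, ωT=0.987924, cosh=1.529001, sinh=1.156652; start (x,ẋ)=(0.413105, 0.808544) → end (x,ẋ)=(0.579811, 0.424667)
phase 4: p=0.7721, T=0.308, ωT=1.042056, cosh=1.593885, sinh=1.241156; start (x,ẋ)=(0.579811, 0.424667) → end (x,ẋ)=(0.621401, -0.130591)
phase 5: p=1.0260, T=0.521, ωT=1.762699, cosh=2.999865, sinh=2.828284; start (x,ẋ)=(0.621401, -0.130591) → end (x,ẋ)=(-0.296909, -4.263332)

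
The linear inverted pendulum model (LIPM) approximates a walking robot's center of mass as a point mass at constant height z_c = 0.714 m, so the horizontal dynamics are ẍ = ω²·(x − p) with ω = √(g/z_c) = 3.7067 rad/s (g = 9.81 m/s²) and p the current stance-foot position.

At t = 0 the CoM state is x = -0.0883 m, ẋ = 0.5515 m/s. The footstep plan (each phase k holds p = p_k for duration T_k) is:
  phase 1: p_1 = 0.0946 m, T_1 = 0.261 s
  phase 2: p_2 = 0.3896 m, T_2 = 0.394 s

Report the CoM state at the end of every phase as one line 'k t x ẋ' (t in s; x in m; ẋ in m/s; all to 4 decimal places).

phase 1: p=0.0946, T=0.261, ωT=0.967449, cosh=1.505637, sinh=1.125586; start (x,ẋ)=(-0.088300, 0.551500) → end (x,ẋ)=(-0.013311, 0.067262)
phase 2: p=0.3896, T=0.394, ωT=1.460440, cosh=2.269994, sinh=2.037860; start (x,ẋ)=(-0.013311, 0.067262) → end (x,ẋ)=(-0.488027, -2.890800)

1 0.2610 -0.0133 0.0673
2 0.6550 -0.4880 -2.8908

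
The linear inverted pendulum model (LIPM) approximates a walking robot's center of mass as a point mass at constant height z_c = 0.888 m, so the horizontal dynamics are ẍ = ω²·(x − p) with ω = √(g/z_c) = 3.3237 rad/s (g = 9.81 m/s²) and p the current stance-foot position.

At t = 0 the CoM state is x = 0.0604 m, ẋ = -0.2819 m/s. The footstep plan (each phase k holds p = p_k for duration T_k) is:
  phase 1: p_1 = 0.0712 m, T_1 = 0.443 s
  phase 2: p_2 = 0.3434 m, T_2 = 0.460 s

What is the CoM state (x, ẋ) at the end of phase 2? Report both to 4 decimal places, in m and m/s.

phase 1: p=0.0712, T=0.443, ωT=1.472399, cosh=2.294528, sinh=2.065154; start (x,ẋ)=(0.060400, -0.281900) → end (x,ẋ)=(-0.128737, -0.720958)
phase 2: p=0.3434, T=0.460, ωT=1.528902, cosh=2.414941, sinh=2.198168; start (x,ẋ)=(-0.128737, -0.720958) → end (x,ẋ)=(-1.273598, -5.190529)

x = -1.2736, ẋ = -5.1905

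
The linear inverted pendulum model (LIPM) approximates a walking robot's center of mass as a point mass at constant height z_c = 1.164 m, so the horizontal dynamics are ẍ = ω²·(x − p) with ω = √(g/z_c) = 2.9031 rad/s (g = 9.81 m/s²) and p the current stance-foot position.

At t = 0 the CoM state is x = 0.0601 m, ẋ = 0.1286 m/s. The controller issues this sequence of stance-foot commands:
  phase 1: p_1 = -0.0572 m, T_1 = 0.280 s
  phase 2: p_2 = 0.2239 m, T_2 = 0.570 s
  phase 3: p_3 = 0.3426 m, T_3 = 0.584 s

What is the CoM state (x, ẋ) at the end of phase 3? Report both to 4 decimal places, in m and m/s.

x = 1.1899, ẋ = 2.5483

phase 1: p=-0.0572, T=0.280, ωT=0.812868, cosh=1.348974, sinh=0.905390; start (x,ẋ)=(0.060100, 0.128600) → end (x,ẋ)=(0.141141, 0.481794)
phase 2: p=0.2239, T=0.570, ωT=1.654767, cosh=2.711499, sinh=2.520362; start (x,ẋ)=(0.141141, 0.481794) → end (x,ẋ)=(0.417775, 0.700848)
phase 3: p=0.3426, T=0.584, ωT=1.695410, cosh=2.816203, sinh=2.632679; start (x,ẋ)=(0.417775, 0.700848) → end (x,ẋ)=(1.189872, 2.548287)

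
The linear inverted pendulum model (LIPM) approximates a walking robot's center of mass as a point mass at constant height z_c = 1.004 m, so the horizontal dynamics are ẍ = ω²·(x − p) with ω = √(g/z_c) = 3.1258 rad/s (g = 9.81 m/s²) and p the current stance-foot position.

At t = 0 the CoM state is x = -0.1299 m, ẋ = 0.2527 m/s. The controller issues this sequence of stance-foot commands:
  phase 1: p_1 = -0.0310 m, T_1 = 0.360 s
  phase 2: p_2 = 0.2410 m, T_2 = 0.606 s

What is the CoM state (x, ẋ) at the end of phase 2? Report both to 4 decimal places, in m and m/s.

x = -0.8728, ẋ = -3.3262

phase 1: p=-0.0310, T=0.360, ωT=1.125288, cosh=1.702832, sinh=1.378273; start (x,ẋ)=(-0.129900, 0.252700) → end (x,ẋ)=(-0.087986, 0.004224)
phase 2: p=0.2410, T=0.606, ωT=1.894235, cosh=3.398947, sinh=3.248513; start (x,ẋ)=(-0.087986, 0.004224) → end (x,ẋ)=(-0.872816, -3.326232)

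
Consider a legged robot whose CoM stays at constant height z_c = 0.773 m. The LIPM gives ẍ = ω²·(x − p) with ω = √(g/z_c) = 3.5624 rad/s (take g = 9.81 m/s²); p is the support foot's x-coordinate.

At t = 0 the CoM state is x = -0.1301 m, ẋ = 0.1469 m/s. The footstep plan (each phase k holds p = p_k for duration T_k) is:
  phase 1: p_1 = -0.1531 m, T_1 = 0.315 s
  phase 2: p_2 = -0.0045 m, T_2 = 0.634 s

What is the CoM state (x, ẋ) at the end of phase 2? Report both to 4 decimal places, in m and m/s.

x = 0.2204, ẋ = 0.8588

phase 1: p=-0.1531, T=0.315, ωT=1.122156, cosh=1.698523, sinh=1.372946; start (x,ẋ)=(-0.130100, 0.146900) → end (x,ẋ)=(-0.057419, 0.362006)
phase 2: p=-0.0045, T=0.634, ωT=2.258562, cosh=4.836908, sinh=4.732407; start (x,ẋ)=(-0.057419, 0.362006) → end (x,ẋ)=(0.220436, 0.858844)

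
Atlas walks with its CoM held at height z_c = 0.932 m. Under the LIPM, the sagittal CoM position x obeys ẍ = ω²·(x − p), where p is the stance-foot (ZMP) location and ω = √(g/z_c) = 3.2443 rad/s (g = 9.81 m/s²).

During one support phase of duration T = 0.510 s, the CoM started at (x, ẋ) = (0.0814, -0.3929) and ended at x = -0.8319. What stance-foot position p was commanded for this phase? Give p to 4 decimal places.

p = 0.4368

ωT = 3.2443·0.510 = 1.654593; cosh(ωT) = 2.711060, sinh(ωT) = 2.519890
x(T) = p + (x₀−p)·cosh(ωT) + (ẋ₀/ω)·sinh(ωT) ⇒ p·(1 − cosh) = x(T) − x₀·cosh − (ẋ₀/ω)·sinh
numerator   = -0.8319 − (0.0814)·2.711060 − (-0.3929/3.2443)·2.519890 = -0.747410
denominator = 1 − 2.711060 = -1.711060
p = -0.747410 / -1.711060 = 0.4368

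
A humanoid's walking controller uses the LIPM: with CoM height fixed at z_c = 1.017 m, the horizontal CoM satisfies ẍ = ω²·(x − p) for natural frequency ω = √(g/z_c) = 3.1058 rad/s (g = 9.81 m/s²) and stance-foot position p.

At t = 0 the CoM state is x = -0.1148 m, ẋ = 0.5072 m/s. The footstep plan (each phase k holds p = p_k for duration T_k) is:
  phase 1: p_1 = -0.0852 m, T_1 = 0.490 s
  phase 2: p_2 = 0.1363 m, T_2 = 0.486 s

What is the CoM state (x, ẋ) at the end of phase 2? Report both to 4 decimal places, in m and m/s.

phase 1: p=-0.0852, T=0.490, ωT=1.521842, cosh=2.399482, sinh=2.181173; start (x,ẋ)=(-0.114800, 0.507200) → end (x,ẋ)=(0.199977, 1.016498)
phase 2: p=0.1363, T=0.486, ωT=1.509419, cosh=2.372570, sinh=2.151531; start (x,ẋ)=(0.199977, 1.016498) → end (x,ẋ)=(0.991553, 2.837217)

x = 0.9916, ẋ = 2.8372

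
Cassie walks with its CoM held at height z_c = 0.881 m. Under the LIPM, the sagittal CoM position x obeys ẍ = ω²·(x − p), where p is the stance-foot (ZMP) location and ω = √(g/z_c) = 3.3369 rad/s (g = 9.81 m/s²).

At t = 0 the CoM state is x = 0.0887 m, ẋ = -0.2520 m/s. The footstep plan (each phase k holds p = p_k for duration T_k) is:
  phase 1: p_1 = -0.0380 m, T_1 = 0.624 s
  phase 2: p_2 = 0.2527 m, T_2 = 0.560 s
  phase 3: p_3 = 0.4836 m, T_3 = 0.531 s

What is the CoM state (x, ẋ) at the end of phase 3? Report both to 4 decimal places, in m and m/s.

x = 2.0661, ẋ = 5.4348

phase 1: p=-0.0380, T=0.624, ωT=2.082226, cosh=4.073478, sinh=3.948826; start (x,ẋ)=(0.088700, -0.252000) → end (x,ẋ)=(0.179898, 0.642989)
phase 2: p=0.2527, T=0.560, ωT=1.868664, cosh=3.316982, sinh=3.162652; start (x,ẋ)=(0.179898, 0.642989) → end (x,ẋ)=(0.620628, 1.364464)
phase 3: p=0.4836, T=0.531, ωT=1.771894, cosh=3.025997, sinh=2.855986; start (x,ẋ)=(0.620628, 1.364464) → end (x,ẋ)=(2.066065, 5.434763)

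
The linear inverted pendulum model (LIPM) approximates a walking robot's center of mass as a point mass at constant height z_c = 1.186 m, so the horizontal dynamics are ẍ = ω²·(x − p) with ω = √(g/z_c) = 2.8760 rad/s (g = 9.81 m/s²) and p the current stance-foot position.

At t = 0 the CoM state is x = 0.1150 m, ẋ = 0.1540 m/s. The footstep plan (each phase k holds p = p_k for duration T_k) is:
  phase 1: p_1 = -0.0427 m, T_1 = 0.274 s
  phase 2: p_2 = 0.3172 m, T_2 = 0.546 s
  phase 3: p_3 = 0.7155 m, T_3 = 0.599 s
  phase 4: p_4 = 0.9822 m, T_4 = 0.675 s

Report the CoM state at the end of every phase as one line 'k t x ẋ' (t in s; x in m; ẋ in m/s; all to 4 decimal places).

1 0.2740 0.2133 0.5999
2 0.8200 0.5363 0.8170
3 1.4190 0.9676 0.9630
4 2.0940 2.0729 3.2812

phase 1: p=-0.0427, T=0.274, ωT=0.788024, cosh=1.326895, sinh=0.872152; start (x,ẋ)=(0.115000, 0.154000) → end (x,ẋ)=(0.213252, 0.599902)
phase 2: p=0.3172, T=0.546, ωT=1.570296, cosh=2.508027, sinh=2.300044; start (x,ẋ)=(0.213252, 0.599902) → end (x,ẋ)=(0.536260, 0.816963)
phase 3: p=0.7155, T=0.599, ωT=1.722724, cosh=2.889170, sinh=2.710591; start (x,ẋ)=(0.536260, 0.816963) → end (x,ẋ)=(0.967621, 0.963050)
phase 4: p=0.9822, T=0.675, ωT=1.941300, cosh=3.555660, sinh=3.412143; start (x,ẋ)=(0.967621, 0.963050) → end (x,ẋ)=(2.072944, 3.281212)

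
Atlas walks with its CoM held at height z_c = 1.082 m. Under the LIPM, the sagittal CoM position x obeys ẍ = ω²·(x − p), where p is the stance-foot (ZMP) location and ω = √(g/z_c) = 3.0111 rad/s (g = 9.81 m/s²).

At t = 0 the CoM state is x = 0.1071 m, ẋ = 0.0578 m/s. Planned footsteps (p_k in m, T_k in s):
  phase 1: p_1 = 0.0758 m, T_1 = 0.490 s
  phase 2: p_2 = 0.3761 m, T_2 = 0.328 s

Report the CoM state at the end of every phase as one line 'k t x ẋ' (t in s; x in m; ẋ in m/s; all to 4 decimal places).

1 0.4900 0.1876 0.3283
2 0.8180 0.2140 -0.1545

phase 1: p=0.0758, T=0.490, ωT=1.475439, cosh=2.300817, sinh=2.072138; start (x,ẋ)=(0.107100, 0.057800) → end (x,ẋ)=(0.187592, 0.328281)
phase 2: p=0.3761, T=0.328, ωT=0.987641, cosh=1.528674, sinh=1.156219; start (x,ẋ)=(0.187592, 0.328281) → end (x,ẋ)=(0.213987, -0.154456)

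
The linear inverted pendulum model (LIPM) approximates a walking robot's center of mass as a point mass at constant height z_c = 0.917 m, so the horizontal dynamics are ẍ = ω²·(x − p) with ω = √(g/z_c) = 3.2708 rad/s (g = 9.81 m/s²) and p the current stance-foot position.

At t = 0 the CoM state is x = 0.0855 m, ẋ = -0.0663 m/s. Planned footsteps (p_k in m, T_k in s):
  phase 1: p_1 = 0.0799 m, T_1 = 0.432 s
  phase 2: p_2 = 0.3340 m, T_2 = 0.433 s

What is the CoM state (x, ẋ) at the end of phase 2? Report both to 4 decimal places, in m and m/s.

x = -0.3439, ẋ = -2.0207

phase 1: p=0.0799, T=0.432, ωT=1.412986, cosh=2.175809, sinh=1.932394; start (x,ẋ)=(0.085500, -0.066300) → end (x,ẋ)=(0.052914, -0.108861)
phase 2: p=0.3340, T=0.433, ωT=1.416256, cosh=2.182141, sinh=1.939521; start (x,ẋ)=(0.052914, -0.108861) → end (x,ẋ)=(-0.343921, -2.020697)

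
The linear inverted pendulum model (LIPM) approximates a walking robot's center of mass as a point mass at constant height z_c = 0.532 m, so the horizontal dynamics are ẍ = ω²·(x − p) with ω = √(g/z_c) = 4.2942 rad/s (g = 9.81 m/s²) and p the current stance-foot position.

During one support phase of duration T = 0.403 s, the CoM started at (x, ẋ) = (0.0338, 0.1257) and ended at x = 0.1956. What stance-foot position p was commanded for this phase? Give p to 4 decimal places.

ωT = 4.2942·0.403 = 1.730563; cosh(ωT) = 2.910506, sinh(ωT) = 2.733322
x(T) = p + (x₀−p)·cosh(ωT) + (ẋ₀/ω)·sinh(ωT) ⇒ p·(1 − cosh) = x(T) − x₀·cosh − (ẋ₀/ω)·sinh
numerator   = 0.1956 − (0.0338)·2.910506 − (0.1257/4.2942)·2.733322 = 0.017215
denominator = 1 − 2.910506 = -1.910506
p = 0.017215 / -1.910506 = -0.0090

p = -0.0090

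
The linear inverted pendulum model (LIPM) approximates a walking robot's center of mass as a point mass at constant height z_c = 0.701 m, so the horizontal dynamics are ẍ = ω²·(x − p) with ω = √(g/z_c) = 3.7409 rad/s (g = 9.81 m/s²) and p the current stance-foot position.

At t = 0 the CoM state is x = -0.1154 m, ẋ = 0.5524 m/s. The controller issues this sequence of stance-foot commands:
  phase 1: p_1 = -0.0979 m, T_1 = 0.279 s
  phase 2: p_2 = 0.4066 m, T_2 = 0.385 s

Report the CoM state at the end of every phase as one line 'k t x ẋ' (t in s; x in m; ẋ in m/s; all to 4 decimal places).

phase 1: p=-0.0979, T=0.279, ωT=1.043711, cosh=1.595941, sinh=1.243795; start (x,ẋ)=(-0.115400, 0.552400) → end (x,ẋ)=(0.057836, 0.800172)
phase 2: p=0.4066, T=0.385, ωT=1.440246, cosh=2.229303, sinh=1.992433; start (x,ẋ)=(0.057836, 0.800172) → end (x,ẋ)=(0.055277, -0.815685)

1 0.2790 0.0578 0.8002
2 0.6640 0.0553 -0.8157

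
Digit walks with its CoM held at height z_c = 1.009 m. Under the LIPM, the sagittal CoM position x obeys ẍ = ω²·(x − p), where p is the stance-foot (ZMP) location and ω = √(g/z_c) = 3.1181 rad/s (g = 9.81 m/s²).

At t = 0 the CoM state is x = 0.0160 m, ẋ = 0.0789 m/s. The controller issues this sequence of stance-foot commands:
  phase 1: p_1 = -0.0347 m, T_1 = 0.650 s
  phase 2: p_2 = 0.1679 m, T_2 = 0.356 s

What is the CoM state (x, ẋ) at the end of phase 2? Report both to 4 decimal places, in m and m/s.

x = 0.7029, ẋ = 1.8728

phase 1: p=-0.0347, T=0.650, ωT=2.026765, cosh=3.860628, sinh=3.728867; start (x,ẋ)=(0.016000, 0.078900) → end (x,ẋ)=(0.255389, 0.894091)
phase 2: p=0.1679, T=0.356, ωT=1.110044, cosh=1.682018, sinh=1.352473; start (x,ẋ)=(0.255389, 0.894091) → end (x,ẋ)=(0.702869, 1.872830)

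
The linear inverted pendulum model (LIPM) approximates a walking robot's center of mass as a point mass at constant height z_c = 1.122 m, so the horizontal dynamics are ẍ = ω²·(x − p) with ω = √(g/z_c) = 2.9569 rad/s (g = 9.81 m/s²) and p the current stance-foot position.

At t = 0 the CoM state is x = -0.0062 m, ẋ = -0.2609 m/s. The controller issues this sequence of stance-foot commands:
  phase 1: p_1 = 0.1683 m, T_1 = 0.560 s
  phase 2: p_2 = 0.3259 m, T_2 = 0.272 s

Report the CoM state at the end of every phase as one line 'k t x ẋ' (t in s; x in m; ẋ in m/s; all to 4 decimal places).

phase 1: p=0.1683, T=0.560, ωT=1.655864, cosh=2.714265, sinh=2.523338; start (x,ẋ)=(-0.006200, -0.260900) → end (x,ẋ)=(-0.527984, -2.010141)
phase 2: p=0.3259, T=0.272, ωT=0.804277, cosh=1.341245, sinh=0.893834; start (x,ẋ)=(-0.527984, -2.010141) → end (x,ẋ)=(-1.427009, -4.952890)

1 0.5600 -0.5280 -2.0101
2 0.8320 -1.4270 -4.9529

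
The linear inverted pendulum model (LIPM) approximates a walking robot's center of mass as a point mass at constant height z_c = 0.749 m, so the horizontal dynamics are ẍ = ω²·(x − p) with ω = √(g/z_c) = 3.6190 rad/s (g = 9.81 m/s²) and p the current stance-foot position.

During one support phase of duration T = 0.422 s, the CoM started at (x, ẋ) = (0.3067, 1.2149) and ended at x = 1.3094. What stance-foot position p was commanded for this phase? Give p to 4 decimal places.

p = 0.1181

ωT = 3.6190·0.422 = 1.527218; cosh(ωT) = 2.411243, sinh(ωT) = 2.194104
x(T) = p + (x₀−p)·cosh(ωT) + (ẋ₀/ω)·sinh(ωT) ⇒ p·(1 − cosh) = x(T) − x₀·cosh − (ẋ₀/ω)·sinh
numerator   = 1.3094 − (0.3067)·2.411243 − (1.2149/3.6190)·2.194104 = -0.166690
denominator = 1 − 2.411243 = -1.411243
p = -0.166690 / -1.411243 = 0.1181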